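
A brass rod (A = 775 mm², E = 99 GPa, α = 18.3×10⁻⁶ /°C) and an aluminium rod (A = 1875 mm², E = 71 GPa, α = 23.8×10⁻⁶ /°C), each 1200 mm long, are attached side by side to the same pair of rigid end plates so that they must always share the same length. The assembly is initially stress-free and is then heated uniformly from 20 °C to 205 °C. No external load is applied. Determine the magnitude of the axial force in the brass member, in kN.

P ≈ 49.5 kN (tensile in the brass)

The aluminium has the larger α, so on heating it would change length more than the brass if both were free. The rigid plates force a common final length, so the aluminium is put into compression and the brass into tension, with equal and opposite forces P (no external load).
Setting the final lengths equal and cancelling L: (α₁ − α₂)ΔT = P/(A₁E₁) + P/(A₂E₂).
|α₁ − α₂|·ΔT = 5.5×10⁻⁶ × 185 = 0.001017.
1/(A₁E₁) + 1/(A₂E₂) = 1/(775×99×10³) + 1/(1875×71×10³) = 2.055×10⁻⁸ N⁻¹.
P = 0.001017 / 2.055×10⁻⁸ = 49520 N = 49.52 kN.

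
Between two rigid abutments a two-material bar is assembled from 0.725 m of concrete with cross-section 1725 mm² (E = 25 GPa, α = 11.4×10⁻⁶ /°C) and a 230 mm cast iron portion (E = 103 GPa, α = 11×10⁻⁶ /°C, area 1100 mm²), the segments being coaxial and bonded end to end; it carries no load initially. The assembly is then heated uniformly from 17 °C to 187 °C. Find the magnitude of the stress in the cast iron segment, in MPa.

With the walls removed the bar would change length by δ_free = Σ αᵢΔT Lᵢ = 11.4×10⁻⁶×170×725 + 11×10⁻⁶×170×230 = 1.835 mm.
The walls prevent any net length change, so an axial force P (same in every segment) develops. Compatibility: P · Σ Lᵢ/(AᵢEᵢ) = δ_free.
Σ Lᵢ/(AᵢEᵢ) = 725/(1725×25×10³) + 230/(1100×103×10³) = 1.884×10⁻⁵ mm/N.
Hence P = δ_free / Σ(L/AE) = 1.835/1.884×10⁻⁵ = 97.4 kN (compressive).
σ_{cast iron} = P / A = 97400 / 1100 = 88.54 MPa.

σ ≈ 88.5 MPa (compressive)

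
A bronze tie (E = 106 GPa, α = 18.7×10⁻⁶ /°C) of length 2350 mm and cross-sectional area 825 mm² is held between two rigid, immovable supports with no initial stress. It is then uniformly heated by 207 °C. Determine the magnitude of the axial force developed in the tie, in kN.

With zero net strain, σ = E·αΔT = 106 GPa × 18.7×10⁻⁶ × 207 = 410.3 MPa.
P = AEαΔT = 825 × 106×10³ × 18.7×10⁻⁶ × 207 = 338.5 kN (compressive).

P ≈ 339 kN (compressive)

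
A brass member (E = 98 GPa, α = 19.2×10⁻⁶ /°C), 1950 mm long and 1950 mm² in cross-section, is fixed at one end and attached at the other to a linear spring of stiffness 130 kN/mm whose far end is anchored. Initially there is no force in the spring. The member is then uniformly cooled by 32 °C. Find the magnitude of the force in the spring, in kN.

The unrestrained thermal change is αΔT L = 19.2×10⁻⁶ × 32 × 1950 = 1.198 mm.
With a force P in the spring, the elastic change of the member is PL/(AE) and that of the spring is P/k; compatibility requires their sum to equal δ_free.
So P = δ_free / [L/(AE) + 1/k] = 1.198 / [ 1950/(1950×98×10³) + 1/(130×10³) ].
P = 1.198 / 1.79×10⁻⁵ = 66950 N.

P ≈ 66.9 kN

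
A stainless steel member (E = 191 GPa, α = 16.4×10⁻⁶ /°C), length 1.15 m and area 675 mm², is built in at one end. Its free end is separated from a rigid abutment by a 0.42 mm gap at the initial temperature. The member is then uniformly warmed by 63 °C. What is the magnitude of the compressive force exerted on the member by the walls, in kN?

Unrestrained expansion: δ_free = αΔT L = 16.4×10⁻⁶ × 63 × 1150 = 1.188 mm.
The gap closes (δ_free > 0.42 mm) and the wall then resists a further 1.188 − 0.42 = 0.7682 mm of expansion.
Compatibility: PL/(AE) = 0.7682 mm, so σ = P/A = E × (0.7682/1150) = 127.6 MPa.
P = σA = 127.6 × 675 = 86.12 kN.

P ≈ 86.1 kN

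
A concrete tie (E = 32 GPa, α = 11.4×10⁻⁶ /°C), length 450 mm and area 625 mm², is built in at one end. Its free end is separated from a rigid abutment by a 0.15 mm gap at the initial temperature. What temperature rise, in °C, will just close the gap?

Contact occurs when the free expansion equals the gap: αΔT L = 0.15 mm.
So ΔT = g/(αL) = 0.15/(11.4×10⁻⁶ × 450) = 29.24 °C.

ΔT ≈ 29.2 °C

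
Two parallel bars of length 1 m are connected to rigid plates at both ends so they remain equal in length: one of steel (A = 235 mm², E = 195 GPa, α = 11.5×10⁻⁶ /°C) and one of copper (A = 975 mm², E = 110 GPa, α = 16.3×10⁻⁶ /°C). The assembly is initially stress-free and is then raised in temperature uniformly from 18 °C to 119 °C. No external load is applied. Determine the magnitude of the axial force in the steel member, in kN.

Equilibrium of a rigid end plate with no external load gives equal and opposite internal forces ±P in the two members. Since α_{copper} > α_{steel}, heating drives the copper into compression and the steel into tension.
Compatibility of the two members (thermal + elastic change equal): (α₁ − α₂)ΔT = P·[1/(A₁E₁) + 1/(A₂E₂)].
|α₁ − α₂|·ΔT = 4.8×10⁻⁶ × 101 = 0.0004848.
1/(A₁E₁) + 1/(A₂E₂) = 1/(235×195×10³) + 1/(975×110×10³) = 3.115×10⁻⁸ N⁻¹.
So P = 0.0004848 / 3.115×10⁻⁸ = 15.57 kN.

P ≈ 15.6 kN (tensile in the steel)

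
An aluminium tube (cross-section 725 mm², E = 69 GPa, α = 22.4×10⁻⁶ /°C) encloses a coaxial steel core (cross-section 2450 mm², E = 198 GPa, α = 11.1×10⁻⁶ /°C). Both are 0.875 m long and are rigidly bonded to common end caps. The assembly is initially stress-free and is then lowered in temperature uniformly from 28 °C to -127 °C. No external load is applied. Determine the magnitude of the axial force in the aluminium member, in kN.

P ≈ 79.4 kN (tensile in the aluminium)

The aluminium has the larger α, so on cooling it would change length more than the steel if both were free. The rigid plates force a common final length, so the aluminium is put into tension and the steel into compression, with equal and opposite forces P (no external load).
Compatibility of the two members (thermal + elastic change equal): (α₁ − α₂)ΔT = P·[1/(A₁E₁) + 1/(A₂E₂)].
|α₁ − α₂|·ΔT = 11.3×10⁻⁶ × 155 = 0.001751.
1/(A₁E₁) + 1/(A₂E₂) = 1/(725×69×10³) + 1/(2450×198×10³) = 2.205×10⁻⁸ N⁻¹.
P = 0.001751 / 2.205×10⁻⁸ = 79430 N = 79.43 kN.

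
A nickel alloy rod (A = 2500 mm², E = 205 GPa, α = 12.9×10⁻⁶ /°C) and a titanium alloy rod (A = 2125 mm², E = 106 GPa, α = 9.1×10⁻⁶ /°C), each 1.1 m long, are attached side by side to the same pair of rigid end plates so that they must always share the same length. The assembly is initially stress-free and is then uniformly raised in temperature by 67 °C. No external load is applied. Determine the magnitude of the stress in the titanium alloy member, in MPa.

The nickel alloy has the larger α, so on heating it would change length more than the titanium alloy if both were free. The rigid plates force a common final length, so the nickel alloy is put into compression and the titanium alloy into tension, with equal and opposite forces P (no external load).
Equating the net (thermal + elastic) strains gives |α₁ − α₂|·ΔT = P·[1/(A₁E₁) + 1/(A₂E₂)].
|α₁ − α₂|·ΔT = 3.8×10⁻⁶ × 67 = 0.0002546.
1/(A₁E₁) + 1/(A₂E₂) = 1/(2500×205×10³) + 1/(2125×106×10³) = 6.391×10⁻⁹ N⁻¹.
P = 0.0002546 / 6.391×10⁻⁹ = 39840 N = 39.84 kN.
σ_{titanium alloy} = P/A₂ = 39840/2125 = 18.75 MPa, tensile.

σ ≈ 18.7 MPa (tensile)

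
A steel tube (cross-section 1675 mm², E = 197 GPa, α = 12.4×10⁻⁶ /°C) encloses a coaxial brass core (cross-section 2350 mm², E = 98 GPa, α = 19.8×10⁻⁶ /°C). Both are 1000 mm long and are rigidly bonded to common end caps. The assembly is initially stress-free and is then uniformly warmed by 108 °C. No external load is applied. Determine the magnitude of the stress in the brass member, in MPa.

The brass has the larger α, so on heating it would change length more than the steel if both were free. The rigid plates force a common final length, so the brass is put into compression and the steel into tension, with equal and opposite forces P (no external load).
Equating the net (thermal + elastic) strains gives |α₁ − α₂|·ΔT = P·[1/(A₁E₁) + 1/(A₂E₂)].
|α₁ − α₂|·ΔT = 7.4×10⁻⁶ × 108 = 0.0007992.
1/(A₁E₁) + 1/(A₂E₂) = 1/(1675×197×10³) + 1/(2350×98×10³) = 7.373×10⁻⁹ N⁻¹.
P = 0.0007992 / 7.373×10⁻⁹ = 108400 N = 108.4 kN.
σ_{brass} = P/A₂ = 108400/2350 = 46.13 MPa, compressive.

σ ≈ 46.1 MPa (compressive)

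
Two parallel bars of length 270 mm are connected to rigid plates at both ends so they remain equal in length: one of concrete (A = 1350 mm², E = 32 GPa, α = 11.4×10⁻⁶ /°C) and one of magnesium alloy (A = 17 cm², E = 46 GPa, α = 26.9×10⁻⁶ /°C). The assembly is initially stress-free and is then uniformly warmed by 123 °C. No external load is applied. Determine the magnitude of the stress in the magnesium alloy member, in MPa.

σ ≈ 31.2 MPa (compressive)

The magnesium alloy has the larger α, so on heating it would change length more than the concrete if both were free. The rigid plates force a common final length, so the magnesium alloy is put into compression and the concrete into tension, with equal and opposite forces P (no external load).
Compatibility of the two members (thermal + elastic change equal): (α₁ − α₂)ΔT = P·[1/(A₁E₁) + 1/(A₂E₂)].
|α₁ − α₂|·ΔT = 15.5×10⁻⁶ × 123 = 0.001906.
1/(A₁E₁) + 1/(A₂E₂) = 1/(1350×32×10³) + 1/(1700×46×10³) = 3.594×10⁻⁸ N⁻¹.
So P = 0.001906 / 3.594×10⁻⁸ = 53.05 kN.
σ_{magnesium alloy} = P/A₂ = 53050/1700 = 31.21 MPa, compressive.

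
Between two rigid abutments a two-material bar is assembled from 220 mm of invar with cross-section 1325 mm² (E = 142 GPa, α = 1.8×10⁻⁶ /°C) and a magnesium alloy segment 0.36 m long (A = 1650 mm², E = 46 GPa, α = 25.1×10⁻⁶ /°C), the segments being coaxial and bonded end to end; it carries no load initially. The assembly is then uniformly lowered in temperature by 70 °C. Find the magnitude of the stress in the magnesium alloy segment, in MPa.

If the supports were absent, the total length change would be Σ αᵢΔT Lᵢ = 1.8×10⁻⁶×70×220 + 25.1×10⁻⁶×70×360 = 0.6602 mm.
The rigid supports impose zero overall length change; the single axial force P common to all segments must satisfy P Σ Lᵢ/(AᵢEᵢ) = δ_free.
Σ Lᵢ/(AᵢEᵢ) = 220/(1325×142×10³) + 360/(1650×46×10³) = 5.912×10⁻⁶ mm/N.
Hence P = δ_free / Σ(L/AE) = 0.6602/5.912×10⁻⁶ = 111.7 kN (tensile).
σ_{magnesium alloy} = P / A = 111700 / 1650 = 67.68 MPa.

σ ≈ 67.7 MPa (tensile)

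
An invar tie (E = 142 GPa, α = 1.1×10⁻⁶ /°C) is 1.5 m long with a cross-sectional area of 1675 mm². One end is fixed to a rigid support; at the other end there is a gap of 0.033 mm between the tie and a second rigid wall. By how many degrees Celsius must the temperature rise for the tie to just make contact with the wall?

The gap closes when αΔT L = 0.033 mm, since the tie is still unstressed at that instant.
ΔT = 0.033 / (1.1×10⁻⁶ × 1500) = 20 °C.

ΔT ≈ 20 °C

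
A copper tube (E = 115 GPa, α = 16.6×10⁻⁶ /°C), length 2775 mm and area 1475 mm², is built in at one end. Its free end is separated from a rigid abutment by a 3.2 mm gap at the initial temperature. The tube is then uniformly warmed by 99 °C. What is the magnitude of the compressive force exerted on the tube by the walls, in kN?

P ≈ 83.2 kN

Free thermal elongation = αΔT L = 16.6×10⁻⁶ × 99 × 2775 = 4.56 mm.
The gap closes (δ_free > 3.2 mm) and the wall then resists a further 4.56 − 3.2 = 1.36 mm of expansion.
Compatibility: PL/(AE) = 1.36 mm, so σ = P/A = E × (1.36/2775) = 56.38 MPa.
Force on the wall = σA = 56.38 × 1475 mm² = 83.16 kN.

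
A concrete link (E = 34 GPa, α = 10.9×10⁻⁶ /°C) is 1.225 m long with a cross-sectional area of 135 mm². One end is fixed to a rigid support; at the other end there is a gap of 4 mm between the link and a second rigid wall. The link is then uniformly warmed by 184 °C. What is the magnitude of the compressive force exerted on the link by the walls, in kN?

P ≈ 0 kN

Unrestrained expansion: δ_free = αΔT L = 10.9×10⁻⁶ × 184 × 1225 = 2.457 mm.
Since δ_free = 2.46 mm is less than the 4 mm gap, the link never touches the wall. No axial force develops.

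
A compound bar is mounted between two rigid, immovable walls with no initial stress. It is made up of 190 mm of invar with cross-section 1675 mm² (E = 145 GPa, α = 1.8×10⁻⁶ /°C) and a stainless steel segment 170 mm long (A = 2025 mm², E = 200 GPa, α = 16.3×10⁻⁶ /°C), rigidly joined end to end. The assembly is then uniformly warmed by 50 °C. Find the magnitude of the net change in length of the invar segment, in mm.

With the walls removed the bar would change length by δ_free = Σ αᵢΔT Lᵢ = 1.8×10⁻⁶×50×190 + 16.3×10⁻⁶×50×170 = 0.1557 mm.
The walls prevent any net length change, so an axial force P (same in every segment) develops. Compatibility: P · Σ Lᵢ/(AᵢEᵢ) = δ_free.
The series flexibility is Σ Lᵢ/(AᵢEᵢ) = 190/(1675×145×10³) + 170/(2025×200×10³) = 1.202×10⁻⁶ mm/N.
P = 0.1557 / 1.202×10⁻⁶ = 129500 N = 129.5 kN, compressive.
For the invar segment, free thermal change = 1.8×10⁻⁶×50×190 = 0.0171 mm and elastic change from P = 129500×190/(1675×145×10³) = 0.1013 mm; these oppose, so the net change is 0.0842 mm (segment shortens).

|ΔL| ≈ 0.0842 mm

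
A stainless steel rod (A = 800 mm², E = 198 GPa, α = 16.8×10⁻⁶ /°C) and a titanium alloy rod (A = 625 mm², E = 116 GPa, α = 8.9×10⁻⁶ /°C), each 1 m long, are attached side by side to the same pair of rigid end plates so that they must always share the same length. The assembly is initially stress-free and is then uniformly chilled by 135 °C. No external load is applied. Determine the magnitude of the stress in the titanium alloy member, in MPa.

Both members must finish at the same length. With the larger α, the stainless steel tends to over-contract; the plates restrain it, putting the stainless steel in tension and the titanium alloy in compression. With no external load the two internal forces are equal and opposite, magnitude P.
Equating the net (thermal + elastic) strains gives |α₁ − α₂|·ΔT = P·[1/(A₁E₁) + 1/(A₂E₂)].
|α₁ − α₂|·ΔT = 7.9×10⁻⁶ × 135 = 0.001067.
1/(A₁E₁) + 1/(A₂E₂) = 1/(800×198×10³) + 1/(625×116×10³) = 2.011×10⁻⁸ N⁻¹.
So P = 0.001067 / 2.011×10⁻⁸ = 53.04 kN.
σ_{titanium alloy} = P/A₂ = 53040/625 = 84.87 MPa, compressive.

σ ≈ 84.9 MPa (compressive)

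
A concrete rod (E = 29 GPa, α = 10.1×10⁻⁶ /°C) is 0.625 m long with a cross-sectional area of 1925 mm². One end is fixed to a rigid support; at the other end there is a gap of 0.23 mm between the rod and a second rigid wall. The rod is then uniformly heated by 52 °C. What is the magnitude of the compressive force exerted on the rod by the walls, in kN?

P ≈ 8.78 kN

Unrestrained expansion: δ_free = αΔT L = 10.1×10⁻⁶ × 52 × 625 = 0.3282 mm.
The gap closes (δ_free > 0.23 mm) and the wall then resists a further 0.3282 − 0.23 = 0.09825 mm of expansion.
Compatibility: PL/(AE) = 0.09825 mm, so σ = P/A = E × (0.09825/625) = 4.559 MPa.
Force on the wall = σA = 4.559 × 1925 mm² = 8.776 kN.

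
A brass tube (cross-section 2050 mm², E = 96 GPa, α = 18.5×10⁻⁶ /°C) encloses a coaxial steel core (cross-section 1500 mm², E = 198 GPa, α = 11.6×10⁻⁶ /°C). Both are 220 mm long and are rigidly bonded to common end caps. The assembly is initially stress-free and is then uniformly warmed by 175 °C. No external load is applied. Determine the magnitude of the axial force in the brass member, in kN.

P ≈ 143 kN (compressive in the brass)

Both members must finish at the same length. With the larger α, the brass tends to over-expand; the plates restrain it, putting the brass in compression and the steel in tension. With no external load the two internal forces are equal and opposite, magnitude P.
Compatibility of the two members (thermal + elastic change equal): (α₁ − α₂)ΔT = P·[1/(A₁E₁) + 1/(A₂E₂)].
|α₁ − α₂|·ΔT = 6.9×10⁻⁶ × 175 = 0.001208.
1/(A₁E₁) + 1/(A₂E₂) = 1/(2050×96×10³) + 1/(1500×198×10³) = 8.448×10⁻⁹ N⁻¹.
P = 0.001208 / 8.448×10⁻⁹ = 142900 N = 142.9 kN.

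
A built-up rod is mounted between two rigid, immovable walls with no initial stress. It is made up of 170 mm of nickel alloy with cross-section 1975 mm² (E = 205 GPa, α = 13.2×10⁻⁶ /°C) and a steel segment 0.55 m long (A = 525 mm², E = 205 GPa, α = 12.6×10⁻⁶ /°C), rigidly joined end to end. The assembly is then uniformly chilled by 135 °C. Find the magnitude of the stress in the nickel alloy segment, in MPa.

σ ≈ 113 MPa (tensile)

Free thermal contraction of the whole bar: Σ αᵢΔT Lᵢ = 13.2×10⁻⁶×135×170 + 12.6×10⁻⁶×135×550 = 1.238 mm.
The walls prevent any net length change, so an axial force P (same in every segment) develops. Compatibility: P · Σ Lᵢ/(AᵢEᵢ) = δ_free.
The series flexibility is Σ Lᵢ/(AᵢEᵢ) = 170/(1975×205×10³) + 550/(525×205×10³) = 5.53×10⁻⁶ mm/N.
P = 1.238 / 5.53×10⁻⁶ = 223900 N = 223.9 kN, tensile.
σ_{nickel alloy} = P / A = 223900 / 1975 = 113.4 MPa.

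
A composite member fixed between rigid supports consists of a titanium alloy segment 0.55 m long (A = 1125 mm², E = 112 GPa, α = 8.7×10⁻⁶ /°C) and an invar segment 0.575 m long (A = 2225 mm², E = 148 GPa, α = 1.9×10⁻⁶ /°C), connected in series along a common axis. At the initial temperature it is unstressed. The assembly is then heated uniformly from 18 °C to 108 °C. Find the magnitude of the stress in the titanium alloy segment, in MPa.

Free thermal expansion of the whole bar: Σ αᵢΔT Lᵢ = 8.7×10⁻⁶×90×550 + 1.9×10⁻⁶×90×575 = 0.529 mm.
The walls prevent any net length change, so an axial force P (same in every segment) develops. Compatibility: P · Σ Lᵢ/(AᵢEᵢ) = δ_free.
Σ Lᵢ/(AᵢEᵢ) = 550/(1125×112×10³) + 575/(2225×148×10³) = 6.111×10⁻⁶ mm/N.
P = 0.529 / 6.111×10⁻⁶ = 86560 N = 86.56 kN, compressive.
σ_{titanium alloy} = P / A = 86560 / 1125 = 76.94 MPa.

σ ≈ 76.9 MPa (compressive)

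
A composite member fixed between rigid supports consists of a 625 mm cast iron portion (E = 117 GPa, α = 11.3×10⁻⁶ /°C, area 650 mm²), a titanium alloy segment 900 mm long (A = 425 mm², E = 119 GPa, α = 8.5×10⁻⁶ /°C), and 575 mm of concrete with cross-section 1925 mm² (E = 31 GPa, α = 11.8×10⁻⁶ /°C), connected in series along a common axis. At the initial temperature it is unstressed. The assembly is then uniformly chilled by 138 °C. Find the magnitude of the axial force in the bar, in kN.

Free thermal contraction of the whole bar: Σ αᵢΔT Lᵢ = 11.3×10⁻⁶×138×625 + 8.5×10⁻⁶×138×900 + 11.8×10⁻⁶×138×575 = 2.967 mm.
The rigid supports impose zero overall length change; the single axial force P common to all segments must satisfy P Σ Lᵢ/(AᵢEᵢ) = δ_free.
Σ Lᵢ/(AᵢEᵢ) = 625/(650×117×10³) + 900/(425×119×10³) + 575/(1925×31×10³) = 3.565×10⁻⁵ mm/N.
Hence P = δ_free / Σ(L/AE) = 2.967/3.565×10⁻⁵ = 83.22 kN (tensile).

P ≈ 83.2 kN (tensile)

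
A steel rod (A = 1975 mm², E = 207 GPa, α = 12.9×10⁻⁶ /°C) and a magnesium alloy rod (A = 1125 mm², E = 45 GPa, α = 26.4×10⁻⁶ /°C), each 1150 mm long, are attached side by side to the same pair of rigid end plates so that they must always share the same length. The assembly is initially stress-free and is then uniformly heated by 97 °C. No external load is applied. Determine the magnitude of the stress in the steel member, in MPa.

The magnesium alloy has the larger α, so on heating it would change length more than the steel if both were free. The rigid plates force a common final length, so the magnesium alloy is put into compression and the steel into tension, with equal and opposite forces P (no external load).
Equating the net (thermal + elastic) strains gives |α₁ − α₂|·ΔT = P·[1/(A₁E₁) + 1/(A₂E₂)].
|α₁ − α₂|·ΔT = 13.5×10⁻⁶ × 97 = 0.001309.
1/(A₁E₁) + 1/(A₂E₂) = 1/(1975×207×10³) + 1/(1125×45×10³) = 2.22×10⁻⁸ N⁻¹.
So P = 0.001309 / 2.22×10⁻⁸ = 58.99 kN.
σ_{steel} = P/A₁ = 58990/1975 = 29.87 MPa, tensile.

σ ≈ 29.9 MPa (tensile)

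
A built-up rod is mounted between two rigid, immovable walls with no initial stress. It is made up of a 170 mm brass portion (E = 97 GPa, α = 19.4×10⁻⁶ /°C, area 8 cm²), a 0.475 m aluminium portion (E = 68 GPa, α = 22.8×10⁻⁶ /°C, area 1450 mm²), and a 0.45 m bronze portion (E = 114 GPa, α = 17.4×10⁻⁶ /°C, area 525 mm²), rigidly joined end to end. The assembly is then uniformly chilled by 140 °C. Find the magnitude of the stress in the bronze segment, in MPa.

Free thermal contraction of the whole bar: Σ αᵢΔT Lᵢ = 19.4×10⁻⁶×140×170 + 22.8×10⁻⁶×140×475 + 17.4×10⁻⁶×140×450 = 3.074 mm.
The walls prevent any net length change, so an axial force P (same in every segment) develops. Compatibility: P · Σ Lᵢ/(AᵢEᵢ) = δ_free.
The series flexibility is Σ Lᵢ/(AᵢEᵢ) = 170/(800×97×10³) + 475/(1450×68×10³) + 450/(525×114×10³) = 1.453×10⁻⁵ mm/N.
P = 3.074 / 1.453×10⁻⁵ = 211600 N = 211.6 kN, tensile.
σ_{bronze} = P / A = 211600 / 525 = 403.1 MPa.

σ ≈ 403 MPa (tensile)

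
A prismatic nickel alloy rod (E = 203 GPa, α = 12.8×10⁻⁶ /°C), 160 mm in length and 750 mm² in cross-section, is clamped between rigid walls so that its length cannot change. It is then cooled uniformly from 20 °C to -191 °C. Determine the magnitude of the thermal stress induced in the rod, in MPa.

σ ≈ 548 MPa (tensile)

With length fixed, the mechanical strain must cancel the thermal strain αΔT = 12.8×10⁻⁶ × 211 = 2700.8×10⁻⁶.
Hence σ = E·αΔT = 203×10³ × 2700.8×10⁻⁶ = 548.3 MPa, tensile.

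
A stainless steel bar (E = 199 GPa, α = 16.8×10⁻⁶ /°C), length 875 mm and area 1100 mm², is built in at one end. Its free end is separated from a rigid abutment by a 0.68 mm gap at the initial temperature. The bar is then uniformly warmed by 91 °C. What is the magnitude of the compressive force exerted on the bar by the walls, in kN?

Free thermal elongation = αΔT L = 16.8×10⁻⁶ × 91 × 875 = 1.338 mm.
The gap closes (δ_free > 0.68 mm) and the wall then resists a further 1.338 − 0.68 = 0.6577 mm of expansion.
Compatibility: PL/(AE) = 0.6577 mm, so σ = P/A = E × (0.6577/875) = 149.6 MPa.
P = σA = 149.6 × 1100 = 164.5 kN.

P ≈ 165 kN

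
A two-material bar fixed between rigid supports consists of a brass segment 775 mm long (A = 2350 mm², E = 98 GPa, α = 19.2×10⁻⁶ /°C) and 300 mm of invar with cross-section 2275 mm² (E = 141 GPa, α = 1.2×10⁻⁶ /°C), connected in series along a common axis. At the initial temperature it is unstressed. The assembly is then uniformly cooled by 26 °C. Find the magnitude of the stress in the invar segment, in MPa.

Free thermal contraction of the whole bar: Σ αᵢΔT Lᵢ = 19.2×10⁻⁶×26×775 + 1.2×10⁻⁶×26×300 = 0.3962 mm.
The rigid supports impose zero overall length change; the single axial force P common to all segments must satisfy P Σ Lᵢ/(AᵢEᵢ) = δ_free.
Σ Lᵢ/(AᵢEᵢ) = 775/(2350×98×10³) + 300/(2275×141×10³) = 4.3×10⁻⁶ mm/N.
Hence P = δ_free / Σ(L/AE) = 0.3962/4.3×10⁻⁶ = 92.14 kN (tensile).
σ_{invar} = P / A = 92140 / 2275 = 40.5 MPa.

σ ≈ 40.5 MPa (tensile)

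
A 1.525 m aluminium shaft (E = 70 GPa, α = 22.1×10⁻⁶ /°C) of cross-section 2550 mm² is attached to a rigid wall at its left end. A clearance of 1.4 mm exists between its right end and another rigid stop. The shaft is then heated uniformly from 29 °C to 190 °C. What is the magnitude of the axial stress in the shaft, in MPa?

Unrestrained expansion: δ_free = αΔT L = 22.1×10⁻⁶ × 161 × 1525 = 5.426 mm.
After closing the 1.4 mm clearance, 5.426 − 1.4 = 4.026 mm of expansion remains to be suppressed by the wall.
Compatibility: PL/(AE) = 4.026 mm, so σ = P/A = E × (4.026/1525) = 184.8 MPa.

σ ≈ 185 MPa (compressive)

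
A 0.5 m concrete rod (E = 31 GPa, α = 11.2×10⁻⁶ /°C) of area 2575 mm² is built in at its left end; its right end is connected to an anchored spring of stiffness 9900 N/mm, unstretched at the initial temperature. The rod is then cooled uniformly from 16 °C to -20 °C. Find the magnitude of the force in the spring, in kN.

If the spring were absent the rod would shorten by αΔT L = 11.2×10⁻⁶ × 36 × 500 = 0.2016 mm.
With a force P in the spring, the elastic change of the rod is PL/(AE) and that of the spring is P/k; compatibility requires their sum to equal δ_free.
P [ L/(AE) + 1/k ] = δ_free → P [ 500/(2575×31×10³) + 1/(9900) ] = 0.2016.
P = 0.2016 / 0.0001073 = 1879 N.

P ≈ 1.88 kN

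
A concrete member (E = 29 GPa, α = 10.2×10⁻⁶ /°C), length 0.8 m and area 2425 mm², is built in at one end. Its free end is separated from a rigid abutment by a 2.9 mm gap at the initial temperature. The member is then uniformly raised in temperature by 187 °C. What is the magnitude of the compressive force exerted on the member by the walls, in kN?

P ≈ 0 kN

If the wall were absent the member would grow by αΔT L = 10.2×10⁻⁶ × 187 × 800 = 1.526 mm.
This is smaller than the 2.9 mm clearance, so the member expands freely without reaching the stop — the stress is zero.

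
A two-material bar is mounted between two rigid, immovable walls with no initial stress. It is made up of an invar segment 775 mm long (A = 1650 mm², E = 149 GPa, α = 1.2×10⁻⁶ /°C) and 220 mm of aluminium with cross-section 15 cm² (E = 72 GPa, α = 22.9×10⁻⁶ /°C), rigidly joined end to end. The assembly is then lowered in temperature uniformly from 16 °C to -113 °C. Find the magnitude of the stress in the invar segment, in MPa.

σ ≈ 89.9 MPa (tensile)

Free thermal contraction of the whole bar: Σ αᵢΔT Lᵢ = 1.2×10⁻⁶×129×775 + 22.9×10⁻⁶×129×220 = 0.7699 mm.
The walls prevent any net length change, so an axial force P (same in every segment) develops. Compatibility: P · Σ Lᵢ/(AᵢEᵢ) = δ_free.
Σ Lᵢ/(AᵢEᵢ) = 775/(1650×149×10³) + 220/(1500×72×10³) = 5.189×10⁻⁶ mm/N.
P = 0.7699 / 5.189×10⁻⁶ = 148400 N = 148.4 kN, tensile.
σ_{invar} = P / A = 148400 / 1650 = 89.91 MPa.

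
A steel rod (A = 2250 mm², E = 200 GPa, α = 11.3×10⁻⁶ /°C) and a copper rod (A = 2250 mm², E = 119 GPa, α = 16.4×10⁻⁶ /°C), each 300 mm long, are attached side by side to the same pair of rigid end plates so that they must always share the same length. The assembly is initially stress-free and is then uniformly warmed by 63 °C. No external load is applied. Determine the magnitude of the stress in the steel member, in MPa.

Both members must finish at the same length. With the larger α, the copper tends to over-expand; the plates restrain it, putting the copper in compression and the steel in tension. With no external load the two internal forces are equal and opposite, magnitude P.
Setting the final lengths equal and cancelling L: (α₁ − α₂)ΔT = P/(A₁E₁) + P/(A₂E₂).
|α₁ − α₂|·ΔT = 5.1×10⁻⁶ × 63 = 0.0003213.
1/(A₁E₁) + 1/(A₂E₂) = 1/(2250×200×10³) + 1/(2250×119×10³) = 5.957×10⁻⁹ N⁻¹.
So P = 0.0003213 / 5.957×10⁻⁹ = 53.94 kN.
σ_{steel} = P/A₁ = 53940/2250 = 23.97 MPa, tensile.

σ ≈ 24 MPa (tensile)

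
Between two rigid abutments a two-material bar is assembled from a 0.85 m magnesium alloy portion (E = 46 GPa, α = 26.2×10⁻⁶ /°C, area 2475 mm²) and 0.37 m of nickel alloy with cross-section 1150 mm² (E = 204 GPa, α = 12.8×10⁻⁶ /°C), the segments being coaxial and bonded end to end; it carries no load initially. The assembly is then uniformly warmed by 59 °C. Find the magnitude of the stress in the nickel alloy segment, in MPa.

σ ≈ 153 MPa (compressive)

With the walls removed the bar would change length by δ_free = Σ αᵢΔT Lᵢ = 26.2×10⁻⁶×59×850 + 12.8×10⁻⁶×59×370 = 1.593 mm.
Since the ends are fixed, an axial force P builds up, equal in every segment, with P · Σ Lᵢ/(AᵢEᵢ) = δ_free.
Σ Lᵢ/(AᵢEᵢ) = 850/(2475×46×10³) + 370/(1150×204×10³) = 9.043×10⁻⁶ mm/N.
So P = 1.593 / 9.043×10⁻⁶ = 176.2 kN, compressive.
σ_{nickel alloy} = P / A = 176200 / 1150 = 153.2 MPa.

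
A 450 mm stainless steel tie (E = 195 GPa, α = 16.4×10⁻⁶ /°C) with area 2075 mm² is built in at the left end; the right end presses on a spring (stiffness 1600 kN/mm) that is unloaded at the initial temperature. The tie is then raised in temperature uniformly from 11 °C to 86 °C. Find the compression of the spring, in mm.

δ ≈ 0.199 mm

If the spring were absent the tie would lengthen by αΔT L = 16.4×10⁻⁶ × 75 × 450 = 0.5535 mm.
With a force P in the spring, the elastic change of the tie is PL/(AE) and that of the spring is P/k; compatibility requires their sum to equal δ_free.
So P = δ_free / [L/(AE) + 1/k] = 0.5535 / [ 450/(2075×195×10³) + 1/(1600×10³) ].
P = 0.5535 / 1.737×10⁻⁶ = 318600 N.
Spring compression = P/k = 318600/(1600×10³) = 0.1991 mm.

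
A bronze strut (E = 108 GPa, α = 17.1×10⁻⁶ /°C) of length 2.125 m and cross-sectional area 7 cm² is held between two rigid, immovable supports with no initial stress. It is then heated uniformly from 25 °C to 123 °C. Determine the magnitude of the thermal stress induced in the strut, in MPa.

With length fixed, the mechanical strain must cancel the thermal strain αΔT = 17.1×10⁻⁶ × 98 = 1675.8×10⁻⁶.
The stress required to suppress this strain is σ = Eε = 108×10³ × 1675.8×10⁻⁶ = 181 MPa, compressive since the strut is trying to expand.

σ ≈ 181 MPa (compressive)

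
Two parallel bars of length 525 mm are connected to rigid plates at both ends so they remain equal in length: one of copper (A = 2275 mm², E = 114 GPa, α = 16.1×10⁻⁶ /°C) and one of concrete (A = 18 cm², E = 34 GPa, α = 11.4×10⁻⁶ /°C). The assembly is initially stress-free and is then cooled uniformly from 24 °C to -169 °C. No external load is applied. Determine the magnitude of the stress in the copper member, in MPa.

Equilibrium of a rigid end plate with no external load gives equal and opposite internal forces ±P in the two members. Since α_{copper} > α_{concrete}, cooling drives the copper into tension and the concrete into compression.
Equating the net (thermal + elastic) strains gives |α₁ − α₂|·ΔT = P·[1/(A₁E₁) + 1/(A₂E₂)].
|α₁ − α₂|·ΔT = 4.7×10⁻⁶ × 193 = 0.0009071.
1/(A₁E₁) + 1/(A₂E₂) = 1/(2275×114×10³) + 1/(1800×34×10³) = 2.02×10⁻⁸ N⁻¹.
P = 0.0009071 / 2.02×10⁻⁸ = 44920 N = 44.92 kN.
σ_{copper} = P/A₁ = 44920/2275 = 19.74 MPa, tensile.

σ ≈ 19.7 MPa (tensile)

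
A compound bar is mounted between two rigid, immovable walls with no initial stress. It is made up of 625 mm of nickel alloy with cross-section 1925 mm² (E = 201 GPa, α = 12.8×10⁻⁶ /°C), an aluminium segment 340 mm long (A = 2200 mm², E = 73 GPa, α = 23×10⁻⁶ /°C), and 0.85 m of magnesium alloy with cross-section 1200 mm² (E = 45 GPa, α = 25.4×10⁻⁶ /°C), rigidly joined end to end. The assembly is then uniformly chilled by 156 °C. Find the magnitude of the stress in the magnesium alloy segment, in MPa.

With the walls removed the bar would change length by δ_free = Σ αᵢΔT Lᵢ = 12.8×10⁻⁶×156×625 + 23×10⁻⁶×156×340 + 25.4×10⁻⁶×156×850 = 5.836 mm.
The walls prevent any net length change, so an axial force P (same in every segment) develops. Compatibility: P · Σ Lᵢ/(AᵢEᵢ) = δ_free.
Σ Lᵢ/(AᵢEᵢ) = 625/(1925×201×10³) + 340/(2200×73×10³) + 850/(1200×45×10³) = 1.947×10⁻⁵ mm/N.
Hence P = δ_free / Σ(L/AE) = 5.836/1.947×10⁻⁵ = 299.7 kN (tensile).
σ_{magnesium alloy} = P / A = 299700 / 1200 = 249.7 MPa.

σ ≈ 250 MPa (tensile)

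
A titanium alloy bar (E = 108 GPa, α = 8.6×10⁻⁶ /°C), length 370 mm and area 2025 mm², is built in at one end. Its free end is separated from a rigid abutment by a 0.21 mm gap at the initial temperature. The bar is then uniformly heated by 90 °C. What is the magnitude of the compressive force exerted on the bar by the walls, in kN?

Unrestrained expansion: δ_free = αΔT L = 8.6×10⁻⁶ × 90 × 370 = 0.2864 mm.
After closing the 0.21 mm clearance, 0.2864 − 0.21 = 0.07638 mm of expansion remains to be suppressed by the wall.
So σ = E(δ_free − g)/L = 108×10³ × 0.07638/370 = 22.29 MPa.
P = σA = 22.29 × 2025 = 45.15 kN.

P ≈ 45.1 kN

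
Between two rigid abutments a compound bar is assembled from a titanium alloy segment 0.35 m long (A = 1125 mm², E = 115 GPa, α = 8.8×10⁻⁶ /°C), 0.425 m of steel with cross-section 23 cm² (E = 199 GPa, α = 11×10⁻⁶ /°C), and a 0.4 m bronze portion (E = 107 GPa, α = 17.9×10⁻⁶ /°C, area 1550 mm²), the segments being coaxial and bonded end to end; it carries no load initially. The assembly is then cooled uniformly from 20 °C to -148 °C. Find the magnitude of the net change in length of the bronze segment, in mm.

With the walls removed the bar would change length by δ_free = Σ αᵢΔT Lᵢ = 8.8×10⁻⁶×168×350 + 11×10⁻⁶×168×425 + 17.9×10⁻⁶×168×400 = 2.506 mm.
The rigid supports impose zero overall length change; the single axial force P common to all segments must satisfy P Σ Lᵢ/(AᵢEᵢ) = δ_free.
Σ Lᵢ/(AᵢEᵢ) = 350/(1125×115×10³) + 425/(2300×199×10³) + 400/(1550×107×10³) = 6.046×10⁻⁶ mm/N.
So P = 2.506 / 6.046×10⁻⁶ = 414.5 kN, tensile.
For the bronze segment, free thermal change = 17.9×10⁻⁶×168×400 = 1.203 mm and elastic change from P = 414500×400/(1550×107×10³) = 0.9996 mm; these oppose, so the net change is 0.203 mm (segment shortens).

|ΔL| ≈ 0.203 mm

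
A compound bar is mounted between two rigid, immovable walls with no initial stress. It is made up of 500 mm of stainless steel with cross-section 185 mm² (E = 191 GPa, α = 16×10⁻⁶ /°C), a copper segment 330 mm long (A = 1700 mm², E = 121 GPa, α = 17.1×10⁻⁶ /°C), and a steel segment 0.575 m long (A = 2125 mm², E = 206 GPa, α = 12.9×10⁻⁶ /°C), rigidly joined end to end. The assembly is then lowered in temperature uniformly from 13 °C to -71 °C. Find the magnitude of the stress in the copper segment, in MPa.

σ ≈ 61 MPa (tensile)

With the walls removed the bar would change length by δ_free = Σ αᵢΔT Lᵢ = 16×10⁻⁶×84×500 + 17.1×10⁻⁶×84×330 + 12.9×10⁻⁶×84×575 = 1.769 mm.
The rigid supports impose zero overall length change; the single axial force P common to all segments must satisfy P Σ Lᵢ/(AᵢEᵢ) = δ_free.
Σ Lᵢ/(AᵢEᵢ) = 500/(185×191×10³) + 330/(1700×121×10³) + 575/(2125×206×10³) = 1.707×10⁻⁵ mm/N.
Hence P = δ_free / Σ(L/AE) = 1.769/1.707×10⁻⁵ = 103.6 kN (tensile).
σ_{copper} = P / A = 103600 / 1700 = 60.97 MPa.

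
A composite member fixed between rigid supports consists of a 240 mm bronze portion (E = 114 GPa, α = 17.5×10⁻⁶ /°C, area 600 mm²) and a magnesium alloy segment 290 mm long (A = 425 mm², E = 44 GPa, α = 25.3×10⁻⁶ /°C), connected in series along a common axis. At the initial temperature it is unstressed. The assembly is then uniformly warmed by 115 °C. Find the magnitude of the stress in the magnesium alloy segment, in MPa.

σ ≈ 164 MPa (compressive)

If the supports were absent, the total length change would be Σ αᵢΔT Lᵢ = 17.5×10⁻⁶×115×240 + 25.3×10⁻⁶×115×290 = 1.327 mm.
Since the ends are fixed, an axial force P builds up, equal in every segment, with P · Σ Lᵢ/(AᵢEᵢ) = δ_free.
Σ Lᵢ/(AᵢEᵢ) = 240/(600×114×10³) + 290/(425×44×10³) = 1.902×10⁻⁵ mm/N.
Hence P = δ_free / Σ(L/AE) = 1.327/1.902×10⁻⁵ = 69.77 kN (compressive).
σ_{magnesium alloy} = P / A = 69770 / 425 = 164.2 MPa.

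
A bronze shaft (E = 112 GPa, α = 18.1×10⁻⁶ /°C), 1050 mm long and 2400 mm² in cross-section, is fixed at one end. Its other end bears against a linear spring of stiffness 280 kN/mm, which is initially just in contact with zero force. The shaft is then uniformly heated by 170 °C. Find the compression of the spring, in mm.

δ ≈ 1.54 mm

The unrestrained thermal change is αΔT L = 18.1×10⁻⁶ × 170 × 1050 = 3.231 mm.
Let P be the compressive force at the spring. The shaft shortens elastically by PL/(AE) and the spring compresses by P/k; together these equal δ_free.
So P = δ_free / [L/(AE) + 1/k] = 3.231 / [ 1050/(2400×112×10³) + 1/(280×10³) ].
P = 3.231 / 7.478×10⁻⁶ = 432100 N.
Spring compression = P/k = 432100/(280×10³) = 1.543 mm.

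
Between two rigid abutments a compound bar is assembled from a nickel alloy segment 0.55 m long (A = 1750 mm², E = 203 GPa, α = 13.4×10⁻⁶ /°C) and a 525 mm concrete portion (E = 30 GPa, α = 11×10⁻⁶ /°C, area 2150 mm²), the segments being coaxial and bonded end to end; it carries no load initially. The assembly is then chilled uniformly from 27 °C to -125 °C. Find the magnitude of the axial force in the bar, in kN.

With the walls removed the bar would change length by δ_free = Σ αᵢΔT Lᵢ = 13.4×10⁻⁶×152×550 + 11×10⁻⁶×152×525 = 1.998 mm.
The walls prevent any net length change, so an axial force P (same in every segment) develops. Compatibility: P · Σ Lᵢ/(AᵢEᵢ) = δ_free.
Σ Lᵢ/(AᵢEᵢ) = 550/(1750×203×10³) + 525/(2150×30×10³) = 9.688×10⁻⁶ mm/N.
P = 1.998 / 9.688×10⁻⁶ = 206200 N = 206.2 kN, tensile.

P ≈ 206 kN (tensile)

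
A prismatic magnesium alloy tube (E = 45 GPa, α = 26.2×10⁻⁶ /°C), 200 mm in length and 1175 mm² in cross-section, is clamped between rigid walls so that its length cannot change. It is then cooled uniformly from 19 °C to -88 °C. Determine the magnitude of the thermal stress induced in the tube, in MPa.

Because both ends are immovable the net strain is zero, and the suppressed thermal strain is αΔT = 26.2×10⁻⁶ × 107 = 2803.4×10⁻⁶.
Hence σ = E·αΔT = 45×10³ × 2803.4×10⁻⁶ = 126.2 MPa, tensile.

σ ≈ 126 MPa (tensile)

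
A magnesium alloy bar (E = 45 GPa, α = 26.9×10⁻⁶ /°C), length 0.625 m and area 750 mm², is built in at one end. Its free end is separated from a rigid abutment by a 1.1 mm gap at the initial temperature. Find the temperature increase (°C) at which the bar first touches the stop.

Contact occurs when the free expansion equals the gap: αΔT L = 1.1 mm.
So ΔT = g/(αL) = 1.1/(26.9×10⁻⁶ × 625) = 65.43 °C.

ΔT ≈ 65.4 °C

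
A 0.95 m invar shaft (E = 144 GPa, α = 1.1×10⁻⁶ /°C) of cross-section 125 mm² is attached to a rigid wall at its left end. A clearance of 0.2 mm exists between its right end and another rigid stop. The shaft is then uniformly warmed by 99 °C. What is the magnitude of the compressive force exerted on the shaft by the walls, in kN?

P ≈ 0 kN

If the wall were absent the shaft would grow by αΔT L = 1.1×10⁻⁶ × 99 × 950 = 0.1035 mm.
This is smaller than the 0.2 mm clearance, so the shaft expands freely without reaching the stop — the stress is zero.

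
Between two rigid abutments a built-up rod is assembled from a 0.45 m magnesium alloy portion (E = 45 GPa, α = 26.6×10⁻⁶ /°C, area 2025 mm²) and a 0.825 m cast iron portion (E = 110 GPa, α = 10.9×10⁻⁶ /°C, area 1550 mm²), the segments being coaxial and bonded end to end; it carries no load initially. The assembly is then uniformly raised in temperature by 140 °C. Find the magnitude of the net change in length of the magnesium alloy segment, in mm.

Free thermal expansion of the whole bar: Σ αᵢΔT Lᵢ = 26.6×10⁻⁶×140×450 + 10.9×10⁻⁶×140×825 = 2.935 mm.
The walls prevent any net length change, so an axial force P (same in every segment) develops. Compatibility: P · Σ Lᵢ/(AᵢEᵢ) = δ_free.
The series flexibility is Σ Lᵢ/(AᵢEᵢ) = 450/(2025×45×10³) + 825/(1550×110×10³) = 9.777×10⁻⁶ mm/N.
P = 2.935 / 9.777×10⁻⁶ = 300200 N = 300.2 kN, compressive.
For the magnesium alloy segment, free thermal change = 26.6×10⁻⁶×140×450 = 1.676 mm and elastic change from P = 300200×450/(2025×45×10³) = 1.482 mm; these oppose, so the net change is 0.193 mm (segment lengthens).

|ΔL| ≈ 0.193 mm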